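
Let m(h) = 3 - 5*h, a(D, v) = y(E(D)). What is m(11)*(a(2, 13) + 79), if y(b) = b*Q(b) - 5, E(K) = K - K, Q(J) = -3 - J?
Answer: -3848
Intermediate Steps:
E(K) = 0
y(b) = -5 + b*(-3 - b) (y(b) = b*(-3 - b) - 5 = -5 + b*(-3 - b))
a(D, v) = -5 (a(D, v) = -5 - 1*0*(3 + 0) = -5 - 1*0*3 = -5 + 0 = -5)
m(11)*(a(2, 13) + 79) = (3 - 5*11)*(-5 + 79) = (3 - 55)*74 = -52*74 = -3848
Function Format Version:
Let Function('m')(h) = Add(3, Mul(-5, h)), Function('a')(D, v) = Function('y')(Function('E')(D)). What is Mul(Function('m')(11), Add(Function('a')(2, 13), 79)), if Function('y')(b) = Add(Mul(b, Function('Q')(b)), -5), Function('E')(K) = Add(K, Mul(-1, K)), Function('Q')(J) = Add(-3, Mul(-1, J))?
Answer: -3848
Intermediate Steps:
Function('E')(K) = 0
Function('y')(b) = Add(-5, Mul(b, Add(-3, Mul(-1, b)))) (Function('y')(b) = Add(Mul(b, Add(-3, Mul(-1, b))), -5) = Add(-5, Mul(b, Add(-3, Mul(-1, b)))))
Function('a')(D, v) = -5 (Function('a')(D, v) = Add(-5, Mul(-1, 0, Add(3, 0))) = Add(-5, Mul(-1, 0, 3)) = Add(-5, 0) = -5)
Mul(Function('m')(11), Add(Function('a')(2, 13), 79)) = Mul(Add(3, Mul(-5, 11)), Add(-5, 79)) = Mul(Add(3, -55), 74) = Mul(-52, 74) = -3848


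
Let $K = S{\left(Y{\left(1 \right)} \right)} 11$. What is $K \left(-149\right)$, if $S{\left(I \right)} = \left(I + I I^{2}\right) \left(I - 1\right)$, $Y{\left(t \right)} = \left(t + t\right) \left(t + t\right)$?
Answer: $-334356$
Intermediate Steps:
$Y{\left(t \right)} = 4 t^{2}$ ($Y{\left(t \right)} = 2 t 2 t = 4 t^{2}$)
$S{\left(I \right)} = \left(-1 + I\right) \left(I + I^{3}\right)$ ($S{\left(I \right)} = \left(I + I^{3}\right) \left(-1 + I\right) = \left(-1 + I\right) \left(I + I^{3}\right)$)
$K = 2244$ ($K = 4 \cdot 1^{2} \left(-1 + 4 \cdot 1^{2} + \left(4 \cdot 1^{2}\right)^{3} - \left(4 \cdot 1^{2}\right)^{2}\right) 11 = 4 \cdot 1 \left(-1 + 4 \cdot 1 + \left(4 \cdot 1\right)^{3} - \left(4 \cdot 1\right)^{2}\right) 11 = 4 \left(-1 + 4 + 4^{3} - 4^{2}\right) 11 = 4 \left(-1 + 4 + 64 - 16\right) 11 = 4 \cdot 51 \cdot 11 = 204 \cdot 11 = 2244$)
$K \left(-149\right) = 2244 \left(-149\right) = -334356$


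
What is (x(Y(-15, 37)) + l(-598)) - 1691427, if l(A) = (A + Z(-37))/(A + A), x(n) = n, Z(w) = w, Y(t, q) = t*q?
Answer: -2023609837/1196 ≈ -1.6920e+6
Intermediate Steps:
Y(t, q) = q*t
l(A) = (-37 + A)/(2*A) (l(A) = (A - 37)/(A + A) = (-37 + A)/((2*A)) = (-37 + A)*(1/(2*A)) = (-37 + A)/(2*A))
(x(Y(-15, 37)) + l(-598)) - 1691427 = (37*(-15) + (1/2)*(-37 - 598)/(-598)) - 1691427 = (-555 + (1/2)*(-1/598)*(-635)) - 1691427 = (-555 + 635/1196) - 1691427 = -663145/1196 - 1691427 = -2023609837/1196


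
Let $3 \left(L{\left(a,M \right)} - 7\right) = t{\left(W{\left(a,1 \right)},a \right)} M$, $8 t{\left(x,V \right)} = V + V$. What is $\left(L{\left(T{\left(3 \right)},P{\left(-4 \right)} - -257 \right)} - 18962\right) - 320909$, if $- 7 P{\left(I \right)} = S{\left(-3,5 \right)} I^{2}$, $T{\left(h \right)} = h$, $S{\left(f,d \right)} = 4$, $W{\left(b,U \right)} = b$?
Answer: $- \frac{9514457}{28} \approx -3.398 \cdot 10^{5}$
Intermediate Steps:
$P{\left(I \right)} = - \frac{4 I^{2}}{7}$
$t{\left(x,V \right)} = \frac{V}{4}$ ($t{\left(x,V \right)} = \frac{V + V}{8} = \frac{2 V}{8} = \frac{V}{4}$)
$L{\left(a,M \right)} = 7 + \frac{M a}{12}$ ($L{\left(a,M \right)} = 7 + \frac{\frac{a}{4} M}{3} = 7 + \frac{\frac{1}{4} M a}{3} = 7 + \frac{M a}{12}$)
$\left(L{\left(T{\left(3 \right)},P{\left(-4 \right)} - -257 \right)} - 18962\right) - 320909 = \left(\left(7 + \frac{1}{12} \left(- \frac{4 \left(-4\right)^{2}}{7} - -257\right) 3\right) - 18962\right) - 320909 = \left(\left(7 + \frac{1}{12} \left(\left(- \frac{4}{7}\right) 16 + 257\right) 3\right) - 18962\right) - 320909 = \left(\left(7 + \frac{1}{12} \left(- \frac{64}{7} + 257\right) 3\right) - 18962\right) - 320909 = \left(\left(7 + \frac{1}{12} \cdot \frac{1735}{7} \cdot 3\right) - 18962\right) - 320909 = \left(\left(7 + \frac{1735}{28}\right) - 18962\right) - 320909 = \left(\frac{1931}{28} - 18962\right) - 320909 = - \frac{529005}{28} - 320909 = - \frac{9514457}{28}$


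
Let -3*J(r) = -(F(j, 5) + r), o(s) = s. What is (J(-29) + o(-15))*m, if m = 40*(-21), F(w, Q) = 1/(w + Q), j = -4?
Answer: 20440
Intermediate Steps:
F(w, Q) = 1/(Q + w)
J(r) = 1/3 + r/3 (J(r) = -(-1)*(1/(5 - 4) + r)/3 = -(-1)*(1/1 + r)/3 = -(-1)*(1 + r)/3 = -(-1 - r)/3 = 1/3 + r/3)
m = -840
(J(-29) + o(-15))*m = ((1/3 + (1/3)*(-29)) - 15)*(-840) = ((1/3 - 29/3) - 15)*(-840) = (-28/3 - 15)*(-840) = -73/3*(-840) = 20440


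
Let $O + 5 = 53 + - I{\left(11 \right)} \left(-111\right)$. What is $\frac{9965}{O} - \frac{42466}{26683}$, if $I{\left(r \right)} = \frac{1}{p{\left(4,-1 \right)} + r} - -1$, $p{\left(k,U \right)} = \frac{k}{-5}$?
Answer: $\frac{4397591807}{77060504} \approx 57.067$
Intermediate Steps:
$p{\left(k,U \right)} = - \frac{k}{5}$ ($p{\left(k,U \right)} = k \left(- \frac{1}{5}\right) = - \frac{k}{5}$)
$I{\left(r \right)} = 1 + \frac{1}{- \frac{4}{5} + r}$ ($I{\left(r \right)} = \frac{1}{\left(- \frac{1}{5}\right) 4 + r} - -1 = \frac{1}{- \frac{4}{5} + r} + 1 = 1 + \frac{1}{- \frac{4}{5} + r}$)
$O = \frac{2888}{17}$ ($O = -5 + \left(53 + - \frac{1 + 5 \cdot 11}{-4 + 5 \cdot 11} \left(-111\right)\right) = -5 + \left(53 + - \frac{1 + 55}{-4 + 55} \left(-111\right)\right) = -5 + \left(53 + - \frac{56}{51} \left(-111\right)\right) = -5 + \left(53 + \left(-1\right) \frac{56}{51} \left(-111\right)\right) = -5 + \left(53 - - \frac{2072}{17}\right) = -5 + \left(53 + \frac{2072}{17}\right) = -5 + \frac{2973}{17} = \frac{2888}{17} \approx 169.88$)
$\frac{9965}{O} - \frac{42466}{26683} = \frac{9965}{\frac{2888}{17}} - \frac{42466}{26683} = 9965 \cdot \frac{17}{2888} - \frac{42466}{26683} = \frac{169405}{2888} - \frac{42466}{26683} = \frac{4397591807}{77060504}$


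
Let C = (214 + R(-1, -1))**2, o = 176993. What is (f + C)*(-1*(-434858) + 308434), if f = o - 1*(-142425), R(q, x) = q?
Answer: 271143258804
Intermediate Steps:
C = 45369 (C = (214 - 1)**2 = 213**2 = 45369)
f = 319418 (f = 176993 - 1*(-142425) = 176993 + 142425 = 319418)
(f + C)*(-1*(-434858) + 308434) = (319418 + 45369)*(-1*(-434858) + 308434) = 364787*(434858 + 308434) = 364787*743292 = 271143258804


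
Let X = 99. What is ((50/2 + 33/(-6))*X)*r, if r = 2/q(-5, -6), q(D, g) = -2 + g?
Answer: -3861/8 ≈ -482.63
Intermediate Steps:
r = -¼ (r = 2/(-2 - 6) = 2/(-8) = 2*(-⅛) = -¼ ≈ -0.25000)
((50/2 + 33/(-6))*X)*r = ((50/2 + 33/(-6))*99)*(-¼) = ((50*(½) + 33*(-⅙))*99)*(-¼) = ((25 - 11/2)*99)*(-¼) = ((39/2)*99)*(-¼) = (3861/2)*(-¼) = -3861/8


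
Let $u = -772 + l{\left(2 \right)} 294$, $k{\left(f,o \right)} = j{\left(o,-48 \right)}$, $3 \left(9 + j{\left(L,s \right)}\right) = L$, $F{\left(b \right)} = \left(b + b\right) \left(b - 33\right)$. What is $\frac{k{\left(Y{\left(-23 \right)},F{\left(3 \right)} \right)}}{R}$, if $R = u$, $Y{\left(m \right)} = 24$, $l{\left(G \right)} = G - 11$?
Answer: $\frac{69}{3418} \approx 0.020187$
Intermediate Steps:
$F{\left(b \right)} = 2 b \left(-33 + b\right)$
$l{\left(G \right)} = -11 + G$
$j{\left(L,s \right)} = -9 + \frac{L}{3}$
$k{\left(f,o \right)} = -9 + \frac{o}{3}$
$u = -3418$ ($u = -772 + \left(-11 + 2\right) 294 = -772 - 2646 = -3418$)
$R = -3418$
$\frac{k{\left(Y{\left(-23 \right)},F{\left(3 \right)} \right)}}{R} = \frac{-9 + \frac{2 \cdot 3 \left(-33 + 3\right)}{3}}{-3418} = \left(-9 + \frac{2 \cdot 3 \left(-30\right)}{3}\right) \left(- \frac{1}{3418}\right) = \left(-9 + \frac{1}{3} \left(-180\right)\right) \left(- \frac{1}{3418}\right) = \left(-9 - 60\right) \left(- \frac{1}{3418}\right) = \left(-69\right) \left(- \frac{1}{3418}\right) = \frac{69}{3418}$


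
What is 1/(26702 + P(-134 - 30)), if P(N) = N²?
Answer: 1/53598 ≈ 1.8657e-5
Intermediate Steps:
1/(26702 + P(-134 - 30)) = 1/(26702 + (-134 - 30)²) = 1/(26702 + (-164)²) = 1/(26702 + 26896) = 1/53598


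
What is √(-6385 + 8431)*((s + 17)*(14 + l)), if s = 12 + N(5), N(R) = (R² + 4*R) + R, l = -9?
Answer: 395*√2046 ≈ 17867.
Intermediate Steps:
N(R) = R² + 5*R
s = 62 (s = 12 + 5*(5 + 5) = 12 + 5*10 = 12 + 50 = 62)
√(-6385 + 8431)*((s + 17)*(14 + l)) = √(-6385 + 8431)*((62 + 17)*(14 - 9)) = √2046*(79*5) = √2046*395 = 395*√2046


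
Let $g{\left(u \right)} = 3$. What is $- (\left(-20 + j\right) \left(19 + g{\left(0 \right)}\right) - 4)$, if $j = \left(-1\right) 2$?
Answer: $488$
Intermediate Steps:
$j = -2$
$- (\left(-20 + j\right) \left(19 + g{\left(0 \right)}\right) - 4) = - (\left(-20 - 2\right) \left(19 + 3\right) - 4) = - (\left(-22\right) 22 - 4) = - (-484 - 4) = \left(-1\right) \left(-488\right) = 488$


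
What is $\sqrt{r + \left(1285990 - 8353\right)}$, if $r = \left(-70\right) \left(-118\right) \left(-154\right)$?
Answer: $\sqrt{5597} \approx 74.813$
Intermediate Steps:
$r = -1272040$ ($r = 8260 \left(-154\right) = -1272040$)
$\sqrt{r + \left(1285990 - 8353\right)} = \sqrt{-1272040 + \left(1285990 - 8353\right)} = \sqrt{-1272040 + 1277637} = \sqrt{5597}$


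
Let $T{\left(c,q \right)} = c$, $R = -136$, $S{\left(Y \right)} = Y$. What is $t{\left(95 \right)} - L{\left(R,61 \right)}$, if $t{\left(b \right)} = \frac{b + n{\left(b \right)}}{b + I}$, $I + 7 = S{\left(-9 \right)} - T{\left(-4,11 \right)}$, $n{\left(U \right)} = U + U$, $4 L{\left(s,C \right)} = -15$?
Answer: $\frac{2385}{332} \approx 7.1837$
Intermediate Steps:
$L{\left(s,C \right)} = - \frac{15}{4}$ ($L{\left(s,C \right)} = \frac{1}{4} \left(-15\right) = - \frac{15}{4}$)
$n{\left(U \right)} = 2 U$
$I = -12$ ($I = -7 - 5 = -12$)
$t{\left(b \right)} = \frac{3 b}{-12 + b}$ ($t{\left(b \right)} = \frac{b + 2 b}{b - 12} = \frac{3 b}{-12 + b}$)
$t{\left(95 \right)} - L{\left(R,61 \right)} = 3 \cdot 95 \frac{1}{-12 + 95} - - \frac{15}{4} = 3 \cdot 95 \cdot \frac{1}{83} + \frac{15}{4} = \frac{285}{83} + \frac{15}{4} = \frac{2385}{332}$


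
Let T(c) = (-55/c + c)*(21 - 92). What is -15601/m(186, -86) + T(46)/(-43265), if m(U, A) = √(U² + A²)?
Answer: 146331/1990190 - 15601*√10498/20996 ≈ -76.059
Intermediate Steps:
T(c) = -71*c + 3905/c (T(c) = (c - 55/c)*(-71) = -71*c + 3905/c)
m(U, A) = √(A² + U²)
-15601/m(186, -86) + T(46)/(-43265) = -15601/√((-86)² + 186²) + (-71*46 + 3905/46)/(-43265) = -15601/√(7396 + 34596) + (-3266 + 3905*(1/46))*(-1/43265) = -15601*√10498/20996 + (-3266 + 3905/46)*(-1/43265) = -15601*√10498/20996 - 146331/46*(-1/43265) = -15601*√10498/20996 + 146331/1990190 = 146331/1990190 - 15601*√10498/20996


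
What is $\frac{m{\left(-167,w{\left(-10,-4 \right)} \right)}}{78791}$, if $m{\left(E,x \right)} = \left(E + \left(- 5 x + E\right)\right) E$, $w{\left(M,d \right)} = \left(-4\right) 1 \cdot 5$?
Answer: $\frac{39078}{78791} \approx 0.49597$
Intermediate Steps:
$w{\left(M,d \right)} = -20$ ($w{\left(M,d \right)} = \left(-4\right) 5 = -20$)
$m{\left(E,x \right)} = E \left(- 5 x + 2 E\right)$ ($m{\left(E,x \right)} = \left(E + \left(E - 5 x\right)\right) E = \left(- 5 x + 2 E\right) E = E \left(- 5 x + 2 E\right)$)
$\frac{m{\left(-167,w{\left(-10,-4 \right)} \right)}}{78791} = \frac{\left(-167\right) \left(\left(-5\right) \left(-20\right) + 2 \left(-167\right)\right)}{78791} = - 167 \left(100 - 334\right) \frac{1}{78791} = \left(-167\right) \left(-234\right) \frac{1}{78791} = 39078 \cdot \frac{1}{78791} = \frac{39078}{78791}$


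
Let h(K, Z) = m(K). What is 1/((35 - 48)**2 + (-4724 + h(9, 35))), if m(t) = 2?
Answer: -1/4553 ≈ -0.00021964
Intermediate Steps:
h(K, Z) = 2
1/((35 - 48)**2 + (-4724 + h(9, 35))) = 1/((35 - 48)**2 + (-4724 + 2)) = 1/((-13)**2 - 4722) = 1/(169 - 4722) = 1/(-4553) = -1/4553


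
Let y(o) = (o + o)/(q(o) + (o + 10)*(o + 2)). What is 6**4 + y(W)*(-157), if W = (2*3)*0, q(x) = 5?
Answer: 1296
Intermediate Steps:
W = 0 (W = 6*0 = 0)
y(o) = 2*o/(5 + (2 + o)*(10 + o)) (y(o) = (o + o)/(5 + (o + 10)*(o + 2)) = (2*o)/(5 + (10 + o)*(2 + o)) = (2*o)/(5 + (2 + o)*(10 + o)) = 2*o/(5 + (2 + o)*(10 + o)))
6**4 + y(W)*(-157) = 6**4 + (2*0/(25 + 0**2 + 12*0))*(-157) = 1296 + (2*0/(25 + 0 + 0))*(-157) = 1296 + (2*0/25)*(-157) = 1296 + (2*0*(1/25))*(-157) = 1296 + 0*(-157) = 1296 + 0 = 1296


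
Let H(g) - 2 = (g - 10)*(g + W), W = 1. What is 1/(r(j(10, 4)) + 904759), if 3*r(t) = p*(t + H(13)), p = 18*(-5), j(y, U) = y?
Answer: 1/903139 ≈ 1.1072e-6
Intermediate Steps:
p = -90
H(g) = 2 + (1 + g)*(-10 + g) (H(g) = 2 + (g - 10)*(g + 1) = 2 + (-10 + g)*(1 + g) = 2 + (1 + g)*(-10 + g))
r(t) = -1320 - 30*t (r(t) = (-90*(t + (-8 + 13**2 - 9*13)))/3 = (-90*(t + (-8 + 169 - 117)))/3 = (-90*(t + 44))/3 = (-90*(44 + t))/3 = (-3960 - 90*t)/3 = -1320 - 30*t)
1/(r(j(10, 4)) + 904759) = 1/((-1320 - 30*10) + 904759) = 1/((-1320 - 300) + 904759) = 1/(-1620 + 904759) = 1/903139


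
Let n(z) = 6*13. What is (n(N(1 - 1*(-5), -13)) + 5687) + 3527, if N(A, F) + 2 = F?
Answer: 9292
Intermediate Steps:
N(A, F) = -2 + F
n(z) = 78
(n(N(1 - 1*(-5), -13)) + 5687) + 3527 = (78 + 5687) + 3527 = 5765 + 3527 = 9292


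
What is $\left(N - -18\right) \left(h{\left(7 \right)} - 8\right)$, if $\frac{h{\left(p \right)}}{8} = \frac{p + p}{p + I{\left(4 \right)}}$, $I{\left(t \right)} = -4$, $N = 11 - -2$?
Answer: $\frac{2728}{3} \approx 909.33$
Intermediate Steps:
$N = 13$ ($N = 11 + 2 = 13$)
$h{\left(p \right)} = \frac{16 p}{-4 + p}$ ($h{\left(p \right)} = 8 \frac{p + p}{p - 4} = 8 \frac{2 p}{-4 + p} = \frac{16 p}{-4 + p}$)
$\left(N - -18\right) \left(h{\left(7 \right)} - 8\right) = \left(13 - -18\right) \left(16 \cdot 7 \frac{1}{-4 + 7} - 8\right) = \left(13 + 18\right) \left(16 \cdot 7 \cdot \frac{1}{3} - 8\right) = 31 \left(16 \cdot 7 \cdot \frac{1}{3} - 8\right) = 31 \left(\frac{112}{3} - 8\right) = 31 \cdot \frac{88}{3} = \frac{2728}{3}$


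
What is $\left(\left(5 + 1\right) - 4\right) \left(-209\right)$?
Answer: $-418$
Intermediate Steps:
$\left(\left(5 + 1\right) - 4\right) \left(-209\right) = \left(6 - 4\right) \left(-209\right) = 2 \left(-209\right) = -418$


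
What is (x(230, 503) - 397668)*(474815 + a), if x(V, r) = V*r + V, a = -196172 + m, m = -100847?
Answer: -50093667408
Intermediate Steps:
a = -297019 (a = -196172 - 100847 = -297019)
x(V, r) = V + V*r
(x(230, 503) - 397668)*(474815 + a) = (230*(1 + 503) - 397668)*(474815 - 297019) = (230*504 - 397668)*177796 = (115920 - 397668)*177796 = -281748*177796 = -50093667408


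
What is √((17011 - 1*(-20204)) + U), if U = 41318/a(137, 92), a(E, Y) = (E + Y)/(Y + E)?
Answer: √78533 ≈ 280.24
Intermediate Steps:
a(E, Y) = 1 (a(E, Y) = (E + Y)/(E + Y) = 1)
U = 41318 (U = 41318/1 = 41318*1 = 41318)
√((17011 - 1*(-20204)) + U) = √((17011 - 1*(-20204)) + 41318) = √((17011 + 20204) + 41318) = √(37215 + 41318) = √78533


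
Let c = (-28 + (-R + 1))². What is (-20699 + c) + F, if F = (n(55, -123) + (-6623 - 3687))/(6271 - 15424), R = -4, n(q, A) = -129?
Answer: -184605571/9153 ≈ -20169.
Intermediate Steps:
F = 10439/9153 (F = (-129 + (-6623 - 3687))/(6271 - 15424) = (-129 - 10310)/(-9153) = -10439*(-1/9153) = 10439/9153 ≈ 1.1405)
c = 529 (c = (-28 + (-1*(-4) + 1))² = (-28 + (4 + 1))² = (-28 + 5)² = (-23)² = 529)
(-20699 + c) + F = (-20699 + 529) + 10439/9153 = -20170 + 10439/9153 = -184605571/9153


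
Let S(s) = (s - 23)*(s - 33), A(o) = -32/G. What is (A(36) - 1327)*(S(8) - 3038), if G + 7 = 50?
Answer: 152038659/43 ≈ 3.5358e+6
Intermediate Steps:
G = 43 (G = -7 + 50 = 43)
A(o) = -32/43
S(s) = (-33 + s)*(-23 + s) (S(s) = (-23 + s)*(-33 + s) = (-33 + s)*(-23 + s))
(A(36) - 1327)*(S(8) - 3038) = (-32/43 - 1327)*((759 + 8**2 - 56*8) - 3038) = -57093*((759 + 64 - 448) - 3038)/43 = -57093*(375 - 3038)/43 = -57093/43*(-2663) = 152038659/43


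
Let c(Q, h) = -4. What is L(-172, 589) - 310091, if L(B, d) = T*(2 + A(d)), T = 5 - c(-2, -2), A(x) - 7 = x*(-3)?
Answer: -325913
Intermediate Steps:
A(x) = 7 - 3*x (A(x) = 7 + x*(-3) = 7 - 3*x)
T = 9 (T = 5 - 1*(-4) = 5 + 4 = 9)
L(B, d) = 81 - 27*d (L(B, d) = 9*(2 + (7 - 3*d)) = 9*(9 - 3*d) = 81 - 27*d)
L(-172, 589) - 310091 = (81 - 27*589) - 310091 = (81 - 15903) - 310091 = -15822 - 310091 = -325913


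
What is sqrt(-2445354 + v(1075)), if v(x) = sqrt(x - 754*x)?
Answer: sqrt(-2445354 + 5*I*sqrt(32379)) ≈ 0.288 + 1563.8*I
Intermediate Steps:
v(x) = sqrt(753)*sqrt(-x) (v(x) = sqrt(-753*x) = sqrt(753)*sqrt(-x))
sqrt(-2445354 + v(1075)) = sqrt(-2445354 + sqrt(753)*sqrt(-1*1075)) = sqrt(-2445354 + sqrt(753)*sqrt(-1075)) = sqrt(-2445354 + sqrt(753)*(5*I*sqrt(43))) = sqrt(-2445354 + 5*I*sqrt(32379))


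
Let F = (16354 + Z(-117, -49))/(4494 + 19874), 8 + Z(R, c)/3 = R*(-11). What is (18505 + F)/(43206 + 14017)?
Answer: 450950031/1394410064 ≈ 0.32340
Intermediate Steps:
Z(R, c) = -24 - 33*R (Z(R, c) = -24 + 3*(R*(-11)) = -24 + 3*(-11*R) = -24 - 33*R)
F = 20191/24368 (F = (16354 + (-24 - 33*(-117)))/(4494 + 19874) = (16354 + (-24 + 3861))/24368 = (16354 + 3837)*(1/24368) = 20191*(1/24368) = 20191/24368 ≈ 0.82859)
(18505 + F)/(43206 + 14017) = (18505 + 20191/24368)/(43206 + 14017) = (450950031/24368)/57223 = (450950031/24368)*(1/57223) = 450950031/1394410064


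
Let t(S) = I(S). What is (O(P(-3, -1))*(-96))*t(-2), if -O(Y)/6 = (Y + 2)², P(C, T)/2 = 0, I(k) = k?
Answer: -4608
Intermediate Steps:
t(S) = S
P(C, T) = 0 (P(C, T) = 2*0 = 0)
O(Y) = -6*(2 + Y)² (O(Y) = -6*(Y + 2)² = -6*(2 + Y)²)
(O(P(-3, -1))*(-96))*t(-2) = (-6*(2 + 0)²*(-96))*(-2) = (-6*2²*(-96))*(-2) = (-6*4*(-96))*(-2) = -24*(-96)*(-2) = 2304*(-2) = -4608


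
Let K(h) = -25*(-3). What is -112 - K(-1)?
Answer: -187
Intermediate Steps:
K(h) = 75 (K(h) = -5*(-15) = 75)
-112 - K(-1) = -112 - 1*75 = -112 - 75 = -187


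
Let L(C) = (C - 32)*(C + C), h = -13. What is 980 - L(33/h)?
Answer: 135986/169 ≈ 804.65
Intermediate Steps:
L(C) = 2*C*(-32 + C) (L(C) = (-32 + C)*(2*C) = 2*C*(-32 + C))
980 - L(33/h) = 980 - 2*33/(-13)*(-32 + 33/(-13)) = 980 - 2*33*(-1/13)*(-32 + 33*(-1/13)) = 980 - 2*(-33)*(-32 - 33/13)/13 = 980 - 2*(-33)*(-449)/(13*13) = 980 - 1*29634/169 = 980 - 29634/169 = 135986/169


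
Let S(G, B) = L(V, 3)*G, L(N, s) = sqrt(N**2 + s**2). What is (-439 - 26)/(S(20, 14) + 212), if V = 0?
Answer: -465/272 ≈ -1.7096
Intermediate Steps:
S(G, B) = 3*G (S(G, B) = sqrt(0**2 + 3**2)*G = sqrt(0 + 9)*G = sqrt(9)*G = 3*G)
(-439 - 26)/(S(20, 14) + 212) = (-439 - 26)/(3*20 + 212) = -465/(60 + 212) = -465/272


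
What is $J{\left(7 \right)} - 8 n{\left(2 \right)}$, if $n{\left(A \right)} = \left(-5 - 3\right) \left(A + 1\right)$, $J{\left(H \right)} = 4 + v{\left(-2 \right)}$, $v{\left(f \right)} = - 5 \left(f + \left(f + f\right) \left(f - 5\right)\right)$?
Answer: $66$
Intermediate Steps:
$v{\left(f \right)} = - 5 f - 10 f \left(-5 + f\right)$ ($v{\left(f \right)} = - 5 \left(f + 2 f \left(-5 + f\right)\right) = - 5 f - 10 f \left(-5 + f\right)$)
$J{\left(H \right)} = -126$ ($J{\left(H \right)} = 4 + 5 \left(-2\right) \left(9 - -4\right) = 4 + 5 \left(-2\right) \left(9 + 4\right) = 4 + 5 \left(-2\right) 13 = 4 - 130 = -126$)
$n{\left(A \right)} = -8 - 8 A$ ($n{\left(A \right)} = - 8 \left(1 + A\right) = -8 - 8 A$)
$J{\left(7 \right)} - 8 n{\left(2 \right)} = -126 - 8 \left(-8 - 16\right) = -126 - -192 = -126 + 192 = 66$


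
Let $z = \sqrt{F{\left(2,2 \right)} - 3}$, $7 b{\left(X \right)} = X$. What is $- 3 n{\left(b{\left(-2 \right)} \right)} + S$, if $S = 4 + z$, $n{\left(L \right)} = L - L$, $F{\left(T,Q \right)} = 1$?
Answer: $4 + i \sqrt{2} \approx 4.0 + 1.4142 i$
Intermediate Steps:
$b{\left(X \right)} = \frac{X}{7}$
$n{\left(L \right)} = 0$
$z = i \sqrt{2}$ ($z = \sqrt{1 - 3} = \sqrt{-2} = i \sqrt{2} \approx 1.4142 i$)
$S = 4 + i \sqrt{2} \approx 4.0 + 1.4142 i$
$- 3 n{\left(b{\left(-2 \right)} \right)} + S = \left(-3\right) 0 + \left(4 + i \sqrt{2}\right) = 0 + \left(4 + i \sqrt{2}\right) = 4 + i \sqrt{2}$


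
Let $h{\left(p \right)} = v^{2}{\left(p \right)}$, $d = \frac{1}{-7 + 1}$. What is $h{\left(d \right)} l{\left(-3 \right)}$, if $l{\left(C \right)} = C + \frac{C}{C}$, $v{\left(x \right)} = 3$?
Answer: $-18$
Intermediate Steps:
$l{\left(C \right)} = 1 + C$ ($l{\left(C \right)} = C + 1 = 1 + C$)
$d = - \frac{1}{6}$ ($d = \frac{1}{-6} = - \frac{1}{6} \approx -0.16667$)
$h{\left(p \right)} = 9$ ($h{\left(p \right)} = 3^{2} = 9$)
$h{\left(d \right)} l{\left(-3 \right)} = 9 \left(1 - 3\right) = 9 \left(-2\right) = -18$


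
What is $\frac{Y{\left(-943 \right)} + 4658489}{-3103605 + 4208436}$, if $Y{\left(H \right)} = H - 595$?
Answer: $\frac{39803}{9443} \approx 4.2151$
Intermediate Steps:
$Y{\left(H \right)} = -595 + H$
$\frac{Y{\left(-943 \right)} + 4658489}{-3103605 + 4208436} = \frac{\left(-595 - 943\right) + 4658489}{-3103605 + 4208436} = \frac{-1538 + 4658489}{1104831} = 4656951 \cdot \frac{1}{1104831} = \frac{39803}{9443}$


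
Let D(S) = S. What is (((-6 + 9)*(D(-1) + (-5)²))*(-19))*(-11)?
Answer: 15048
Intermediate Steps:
(((-6 + 9)*(D(-1) + (-5)²))*(-19))*(-11) = (((-6 + 9)*(-1 + (-5)²))*(-19))*(-11) = ((3*(-1 + 25))*(-19))*(-11) = ((3*24)*(-19))*(-11) = (72*(-19))*(-11) = -1368*(-11) = 15048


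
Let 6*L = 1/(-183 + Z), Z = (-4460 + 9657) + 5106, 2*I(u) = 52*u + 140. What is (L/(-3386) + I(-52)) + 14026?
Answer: 2620139892479/205597920 ≈ 12744.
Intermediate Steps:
I(u) = 70 + 26*u (I(u) = (52*u + 140)/2 = (140 + 52*u)/2 = 70 + 26*u)
Z = 10303 (Z = 5197 + 5106 = 10303)
L = 1/60720 (L = 1/(6*(-183 + 10303)) = (⅙)/10120 = (⅙)*(1/10120) = 1/60720 ≈ 1.6469e-5)
(L/(-3386) + I(-52)) + 14026 = ((1/60720)/(-3386) + (70 + 26*(-52))) + 14026 = ((1/60720)*(-1/3386) + (70 - 1352)) + 14026 = (-1/205597920 - 1282) + 14026 = -263576533441/205597920 + 14026 = 2620139892479/205597920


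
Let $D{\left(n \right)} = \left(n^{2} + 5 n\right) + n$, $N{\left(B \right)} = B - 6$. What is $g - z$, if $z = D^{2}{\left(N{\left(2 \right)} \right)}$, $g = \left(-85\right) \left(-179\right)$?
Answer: $15151$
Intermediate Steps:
$N{\left(B \right)} = -6 + B$ ($N{\left(B \right)} = B - 6 = -6 + B$)
$D{\left(n \right)} = n^{2} + 6 n$
$g = 15215$
$z = 64$ ($z = \left(\left(-6 + 2\right) \left(6 + \left(-6 + 2\right)\right)\right)^{2} = \left(- 4 \left(6 - 4\right)\right)^{2} = \left(\left(-4\right) 2\right)^{2} = \left(-8\right)^{2} = 64$)
$g - z = 15215 - 64 = 15151$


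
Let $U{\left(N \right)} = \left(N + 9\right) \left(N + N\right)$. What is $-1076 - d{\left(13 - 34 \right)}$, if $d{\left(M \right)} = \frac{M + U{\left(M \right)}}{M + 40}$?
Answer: $- \frac{20927}{19} \approx -1101.4$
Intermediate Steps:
$U{\left(N \right)} = 2 N \left(9 + N\right)$ ($U{\left(N \right)} = \left(9 + N\right) 2 N = 2 N \left(9 + N\right)$)
$d{\left(M \right)} = \frac{M + 2 M \left(9 + M\right)}{40 + M}$ ($d{\left(M \right)} = \frac{M + 2 M \left(9 + M\right)}{M + 40} = \frac{M + 2 M \left(9 + M\right)}{40 + M}$)
$-1076 - d{\left(13 - 34 \right)} = -1076 - \frac{\left(13 - 34\right) \left(19 + 2 \left(13 - 34\right)\right)}{40 + \left(13 - 34\right)} = -1076 - - \frac{21 \left(19 + 2 \left(-21\right)\right)}{40 - 21} = -1076 - - \frac{21 \left(19 - 42\right)}{19} = -1076 - \left(-21\right) \frac{1}{19} \left(-23\right) = -1076 - \frac{483}{19} = - \frac{20927}{19}$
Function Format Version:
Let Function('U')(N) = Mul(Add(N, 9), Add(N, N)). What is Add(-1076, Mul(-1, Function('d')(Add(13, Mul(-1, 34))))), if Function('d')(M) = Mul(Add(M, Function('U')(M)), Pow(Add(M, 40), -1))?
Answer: Rational(-20927, 19) ≈ -1101.4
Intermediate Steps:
Function('U')(N) = Mul(2, N, Add(9, N)) (Function('U')(N) = Mul(Add(9, N), Mul(2, N)) = Mul(2, N, Add(9, N)))
Function('d')(M) = Mul(Pow(Add(40, M), -1), Add(M, Mul(2, M, Add(9, M)))) (Function('d')(M) = Mul(Add(M, Mul(2, M, Add(9, M))), Pow(Add(M, 40), -1)) = Mul(Add(M, Mul(2, M, Add(9, M))), Pow(Add(40, M), -1)) = Mul(Pow(Add(40, M), -1), Add(M, Mul(2, M, Add(9, M)))))
Add(-1076, Mul(-1, Function('d')(Add(13, Mul(-1, 34))))) = Add(-1076, Mul(-1, Mul(Add(13, Mul(-1, 34)), Pow(Add(40, Add(13, Mul(-1, 34))), -1), Add(19, Mul(2, Add(13, Mul(-1, 34))))))) = Add(-1076, Mul(-1, Mul(Add(13, -34), Pow(Add(40, Add(13, -34)), -1), Add(19, Mul(2, Add(13, -34)))))) = Add(-1076, Mul(-1, Mul(-21, Pow(Add(40, -21), -1), Add(19, Mul(2, -21))))) = Add(-1076, Mul(-1, Mul(-21, Pow(19, -1), Add(19, -42)))) = Add(-1076, Mul(-1, Mul(-21, Rational(1, 19), -23))) = Add(-1076, Mul(-1, Rational(483, 19))) = Add(-1076, Rational(-483, 19)) = Rational(-20927, 19)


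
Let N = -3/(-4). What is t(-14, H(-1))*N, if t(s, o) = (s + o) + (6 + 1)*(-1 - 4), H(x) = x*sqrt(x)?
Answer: -147/4 - 3*I/4 ≈ -36.75 - 0.75*I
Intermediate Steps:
H(x) = x**(3/2)
N = 3/4 (N = -3*(-1/4) = 3/4 ≈ 0.75000)
t(s, o) = -35 + o + s (t(s, o) = (o + s) + 7*(-5) = (o + s) - 35 = -35 + o + s)
t(-14, H(-1))*N = (-35 + (-1)**(3/2) - 14)*(3/4) = (-35 - I - 14)*(3/4) = (-49 - I)*(3/4) = -147/4 - 3*I/4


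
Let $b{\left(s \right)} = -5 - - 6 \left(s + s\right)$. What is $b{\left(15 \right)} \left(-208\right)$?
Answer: $-36400$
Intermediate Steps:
$b{\left(s \right)} = -5 + 12 s$ ($b{\left(s \right)} = -5 - - 6 \cdot 2 s = -5 - - 12 s = -5 + 12 s$)
$b{\left(15 \right)} \left(-208\right) = \left(-5 + 12 \cdot 15\right) \left(-208\right) = \left(-5 + 180\right) \left(-208\right) = 175 \left(-208\right) = -36400$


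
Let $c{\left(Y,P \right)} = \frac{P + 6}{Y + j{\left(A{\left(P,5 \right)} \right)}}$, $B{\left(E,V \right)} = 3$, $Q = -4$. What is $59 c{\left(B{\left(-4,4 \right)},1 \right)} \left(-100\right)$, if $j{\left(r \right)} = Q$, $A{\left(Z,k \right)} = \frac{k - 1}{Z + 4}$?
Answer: $41300$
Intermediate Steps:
$A{\left(Z,k \right)} = \frac{-1 + k}{4 + Z}$
$j{\left(r \right)} = -4$
$c{\left(Y,P \right)} = \frac{6 + P}{-4 + Y}$ ($c{\left(Y,P \right)} = \frac{P + 6}{Y - 4} = \frac{6 + P}{-4 + Y}$)
$59 c{\left(B{\left(-4,4 \right)},1 \right)} \left(-100\right) = 59 \frac{6 + 1}{-4 + 3} \left(-100\right) = 59 \frac{1}{-1} \cdot 7 \left(-100\right) = 59 \left(\left(-1\right) 7\right) \left(-100\right) = 59 \left(-7\right) \left(-100\right) = \left(-413\right) \left(-100\right) = 41300$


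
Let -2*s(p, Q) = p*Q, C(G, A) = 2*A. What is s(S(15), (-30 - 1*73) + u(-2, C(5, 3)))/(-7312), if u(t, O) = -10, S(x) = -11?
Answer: 1243/14624 ≈ 0.084997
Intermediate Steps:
s(p, Q) = -Q*p/2 (s(p, Q) = -p*Q/2 = -Q*p/2)
s(S(15), (-30 - 1*73) + u(-2, C(5, 3)))/(-7312) = -1/2*((-30 - 1*73) - 10)*(-11)/(-7312) = -1/2*((-30 - 73) - 10)*(-11)*(-1/7312) = -1/2*(-103 - 10)*(-11)*(-1/7312) = -1/2*(-113)*(-11)*(-1/7312) = -1243/2*(-1/7312) = 1243/14624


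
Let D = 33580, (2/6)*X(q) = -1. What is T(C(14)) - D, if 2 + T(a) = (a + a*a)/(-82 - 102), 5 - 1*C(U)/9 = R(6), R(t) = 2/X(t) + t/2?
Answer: -772461/23 ≈ -33585.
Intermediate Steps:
X(q) = -3 (X(q) = 3*(-1) = -3)
R(t) = -2/3 + t/2 (R(t) = 2/(-3) + t/2 = 2*(-1/3) + t*(1/2) = -2/3 + t/2)
C(U) = 24 (C(U) = 45 - 9*(-2/3 + (1/2)*6) = 45 - 9*(-2/3 + 3) = 45 - 9*7/3 = 45 - 21 = 24)
T(a) = -2 - a/184 - a**2/184 (T(a) = -2 + (a + a*a)/(-82 - 102) = -2 + (a + a**2)/(-184) = -2 + (a + a**2)*(-1/184) = -2 + (-a/184 - a**2/184) = -2 - a/184 - a**2/184)
T(C(14)) - D = (-2 - 1/184*24 - 1/184*24**2) - 1*33580 = (-2 - 3/23 - 1/184*576) - 33580 = (-2 - 3/23 - 72/23) - 33580 = -121/23 - 33580 = -772461/23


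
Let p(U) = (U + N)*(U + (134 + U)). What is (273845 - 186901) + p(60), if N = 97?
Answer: 126822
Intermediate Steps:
p(U) = (97 + U)*(134 + 2*U) (p(U) = (U + 97)*(U + (134 + U)) = (97 + U)*(134 + 2*U))
(273845 - 186901) + p(60) = (273845 - 186901) + (12998 + 2*60**2 + 328*60) = 86944 + (12998 + 2*3600 + 19680) = 86944 + (12998 + 7200 + 19680) = 86944 + 39878 = 126822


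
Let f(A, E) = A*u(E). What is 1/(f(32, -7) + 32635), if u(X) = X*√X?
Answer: 32635/1065394457 + 224*I*√7/1065394457 ≈ 3.0632e-5 + 5.5627e-7*I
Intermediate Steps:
u(X) = X^(3/2)
f(A, E) = A*E^(3/2)
1/(f(32, -7) + 32635) = 1/(32*(-7)^(3/2) + 32635) = 1/(32*(-7*I*√7) + 32635) = 1/(-224*I*√7 + 32635) = 1/(32635 - 224*I*√7)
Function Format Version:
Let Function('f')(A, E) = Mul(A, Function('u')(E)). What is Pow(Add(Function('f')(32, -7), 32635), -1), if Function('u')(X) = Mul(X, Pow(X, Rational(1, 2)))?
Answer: Add(Rational(32635, 1065394457), Mul(Rational(224, 1065394457), I, Pow(7, Rational(1, 2)))) ≈ Add(3.0632e-5, Mul(5.5627e-7, I))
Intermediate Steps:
Function('u')(X) = Pow(X, Rational(3, 2))
Function('f')(A, E) = Mul(A, Pow(E, Rational(3, 2)))
Pow(Add(Function('f')(32, -7), 32635), -1) = Pow(Add(Mul(32, Pow(-7, Rational(3, 2))), 32635), -1) = Pow(Add(Mul(32, Mul(-7, I, Pow(7, Rational(1, 2)))), 32635), -1) = Pow(Add(Mul(-224, I, Pow(7, Rational(1, 2))), 32635), -1) = Pow(Add(32635, Mul(-224, I, Pow(7, Rational(1, 2)))), -1)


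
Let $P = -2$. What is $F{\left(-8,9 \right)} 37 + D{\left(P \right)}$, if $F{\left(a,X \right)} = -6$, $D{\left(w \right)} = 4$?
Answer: $-218$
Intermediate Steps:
$F{\left(-8,9 \right)} 37 + D{\left(P \right)} = \left(-6\right) 37 + 4 = -222 + 4 = -218$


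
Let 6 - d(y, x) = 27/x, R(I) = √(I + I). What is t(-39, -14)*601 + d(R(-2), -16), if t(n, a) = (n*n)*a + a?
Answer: -204897605/16 ≈ -1.2806e+7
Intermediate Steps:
R(I) = √2*√I (R(I) = √(2*I) = √2*√I)
t(n, a) = a + a*n² (t(n, a) = n²*a + a = a*n² + a = a + a*n²)
d(y, x) = 6 - 27/x
t(-39, -14)*601 + d(R(-2), -16) = -14*(1 + (-39)²)*601 + (6 - 27/(-16)) = -14*(1 + 1521)*601 + (6 - 27*(-1/16)) = -14*1522*601 + (6 + 27/16) = -21308*601 + 123/16 = -12806108 + 123/16 = -204897605/16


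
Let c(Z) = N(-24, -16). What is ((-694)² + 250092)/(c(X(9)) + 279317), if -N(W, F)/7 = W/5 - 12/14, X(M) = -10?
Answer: 3658640/1396783 ≈ 2.6193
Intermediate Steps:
N(W, F) = 6 - 7*W/5 (N(W, F) = -7*(W/5 - 12/14) = -7*(W*(⅕) - 12*1/14) = -7*(W/5 - 6/7) = -7*(-6/7 + W/5) = 6 - 7*W/5)
c(Z) = 198/5 (c(Z) = 6 - 7/5*(-24) = 6 + 168/5 = 198/5)
((-694)² + 250092)/(c(X(9)) + 279317) = ((-694)² + 250092)/(198/5 + 279317) = (481636 + 250092)/(1396783/5) = 731728*(5/1396783) = 3658640/1396783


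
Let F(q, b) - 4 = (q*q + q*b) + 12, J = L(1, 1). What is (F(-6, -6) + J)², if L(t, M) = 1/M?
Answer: 7921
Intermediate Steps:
J = 1 (J = 1/1 = 1)
F(q, b) = 16 + q² + b*q (F(q, b) = 4 + ((q*q + q*b) + 12) = 4 + ((q² + b*q) + 12) = 4 + (12 + q² + b*q) = 16 + q² + b*q)
(F(-6, -6) + J)² = ((16 + (-6)² - 6*(-6)) + 1)² = ((16 + 36 + 36) + 1)² = (88 + 1)² = 89² = 7921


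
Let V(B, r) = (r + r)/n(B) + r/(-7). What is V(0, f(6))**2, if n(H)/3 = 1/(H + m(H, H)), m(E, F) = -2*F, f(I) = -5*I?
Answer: 900/49 ≈ 18.367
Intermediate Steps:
n(H) = -3/H (n(H) = 3/(H - 2*H) = 3/((-H)) = 3*(-1/H) = -3/H)
V(B, r) = -r/7 - 2*B*r/3 (V(B, r) = (r + r)/((-3/B)) + r/(-7) = (2*r)*(-B/3) + r*(-1/7) = -2*B*r/3 - r/7 = -r/7 - 2*B*r/3)
V(0, f(6))**2 = ((-5*6)*(-3 - 14*0)/21)**2 = ((1/21)*(-30)*(-3 + 0))**2 = ((1/21)*(-30)*(-3))**2 = (30/7)**2 = 900/49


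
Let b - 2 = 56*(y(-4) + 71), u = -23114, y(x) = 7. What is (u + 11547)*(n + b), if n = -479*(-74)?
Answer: -460551672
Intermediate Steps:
n = 35446
b = 4370 (b = 2 + 56*(7 + 71) = 2 + 56*78 = 2 + 4368 = 4370)
(u + 11547)*(n + b) = (-23114 + 11547)*(35446 + 4370) = -11567*39816 = -460551672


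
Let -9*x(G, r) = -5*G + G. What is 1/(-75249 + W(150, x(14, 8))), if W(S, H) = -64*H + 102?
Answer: -9/679907 ≈ -1.3237e-5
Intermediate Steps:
x(G, r) = 4*G/9 (x(G, r) = -(-5*G + G)/9 = -(-4)*G/9 = 4*G/9)
W(S, H) = 102 - 64*H
1/(-75249 + W(150, x(14, 8))) = 1/(-75249 + (102 - 256*14/9)) = 1/(-75249 + (102 - 64*56/9)) = 1/(-75249 + (102 - 3584/9)) = 1/(-75249 - 2666/9) = 1/(-679907/9) = -9/679907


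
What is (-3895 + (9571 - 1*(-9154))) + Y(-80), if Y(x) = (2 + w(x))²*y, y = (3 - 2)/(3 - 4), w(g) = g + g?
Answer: -10134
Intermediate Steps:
w(g) = 2*g
y = -1 (y = 1/(-1) = 1*(-1) = -1)
Y(x) = -(2 + 2*x)² (Y(x) = (2 + 2*x)²*(-1) = -(2 + 2*x)²)
(-3895 + (9571 - 1*(-9154))) + Y(-80) = (-3895 + (9571 - 1*(-9154))) - 4*(1 - 80)² = (-3895 + (9571 + 9154)) - 4*(-79)² = (-3895 + 18725) - 4*6241 = 14830 - 24964 = -10134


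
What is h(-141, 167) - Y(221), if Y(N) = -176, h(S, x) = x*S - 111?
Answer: -23482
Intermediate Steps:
h(S, x) = -111 + S*x (h(S, x) = S*x - 111 = -111 + S*x)
h(-141, 167) - Y(221) = (-111 - 141*167) - 1*(-176) = (-111 - 23547) + 176 = -23658 + 176 = -23482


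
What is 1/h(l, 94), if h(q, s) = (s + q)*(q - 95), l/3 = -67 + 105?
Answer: 1/3952 ≈ 0.00025304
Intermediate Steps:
l = 114 (l = 3*(-67 + 105) = 3*38 = 114)
h(q, s) = (-95 + q)*(q + s) (h(q, s) = (q + s)*(-95 + q) = (-95 + q)*(q + s))
1/h(l, 94) = 1/(114**2 - 95*114 - 95*94 + 114*94) = 1/(12996 - 10830 - 8930 + 10716) = 1/3952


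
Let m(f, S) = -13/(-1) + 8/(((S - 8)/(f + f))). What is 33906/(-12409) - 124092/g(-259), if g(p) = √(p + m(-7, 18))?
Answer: -33906/12409 + 62046*I*√6430/643 ≈ -2.7324 + 7737.6*I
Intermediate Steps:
m(f, S) = 13 + 16*f/(-8 + S) (m(f, S) = -13*(-1) + 8/(((-8 + S)/((2*f)))) = 13 + 8/(((-8 + S)*(1/(2*f)))) = 13 + 8/(((-8 + S)/(2*f))) = 13 + 8*(2*f/(-8 + S)) = 13 + 16*f/(-8 + S))
g(p) = √(9/5 + p) (g(p) = √(p + (-104 + 13*18 + 16*(-7))/(-8 + 18)) = √(p + (-104 + 234 - 112)/10) = √(p + (⅒)*18) = √(p + 9/5) = √(9/5 + p))
33906/(-12409) - 124092/g(-259) = 33906/(-12409) - 124092*5/√(45 + 25*(-259)) = 33906*(-1/12409) - 124092*5/√(45 - 6475) = -33906/12409 - 124092*(-I*√6430/1286) = -33906/12409 - (-62046)*I*√6430/643 = -33906/12409 + 62046*I*√6430/643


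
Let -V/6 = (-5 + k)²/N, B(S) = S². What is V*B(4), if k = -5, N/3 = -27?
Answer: 3200/27 ≈ 118.52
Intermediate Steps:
N = -81 (N = 3*(-27) = -81)
V = 200/27 (V = -6*(-5 - 5)²/(-81) = -6*(-10)²*(-1)/81 = -600*(-1)/81 = -6*(-100/81) = 200/27 ≈ 7.4074)
V*B(4) = (200/27)*4² = (200/27)*16 = 3200/27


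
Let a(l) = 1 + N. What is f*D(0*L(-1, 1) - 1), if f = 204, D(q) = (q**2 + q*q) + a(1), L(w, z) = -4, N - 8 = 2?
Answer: 2652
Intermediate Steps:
N = 10 (N = 8 + 2 = 10)
a(l) = 11 (a(l) = 1 + 10 = 11)
D(q) = 11 + 2*q**2 (D(q) = (q**2 + q*q) + 11 = (q**2 + q**2) + 11 = 2*q**2 + 11 = 11 + 2*q**2)
f*D(0*L(-1, 1) - 1) = 204*(11 + 2*(0*(-4) - 1)**2) = 204*(11 + 2*(0 - 1)**2) = 204*(11 + 2*(-1)**2) = 204*(11 + 2*1) = 204*(11 + 2) = 204*13 = 2652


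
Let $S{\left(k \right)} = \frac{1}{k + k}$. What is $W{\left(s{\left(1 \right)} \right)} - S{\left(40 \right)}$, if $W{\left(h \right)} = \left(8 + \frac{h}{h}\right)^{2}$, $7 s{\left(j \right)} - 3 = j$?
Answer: $\frac{6479}{80} \approx 80.988$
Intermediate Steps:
$s{\left(j \right)} = \frac{3}{7} + \frac{j}{7}$
$W{\left(h \right)} = 81$ ($W{\left(h \right)} = \left(8 + 1\right)^{2} = 9^{2} = 81$)
$S{\left(k \right)} = \frac{1}{2 k}$
$W{\left(s{\left(1 \right)} \right)} - S{\left(40 \right)} = 81 - \frac{1}{2 \cdot 40} = 81 - \frac{1}{2} \cdot \frac{1}{40} = 81 - \frac{1}{80} = \frac{6479}{80}$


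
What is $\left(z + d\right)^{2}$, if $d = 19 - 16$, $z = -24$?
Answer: $441$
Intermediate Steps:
$d = 3$
$\left(z + d\right)^{2} = \left(-24 + 3\right)^{2} = \left(-21\right)^{2} = 441$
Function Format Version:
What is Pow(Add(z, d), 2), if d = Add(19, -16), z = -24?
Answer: 441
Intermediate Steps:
d = 3
Pow(Add(z, d), 2) = Pow(Add(-24, 3), 2) = Pow(-21, 2) = 441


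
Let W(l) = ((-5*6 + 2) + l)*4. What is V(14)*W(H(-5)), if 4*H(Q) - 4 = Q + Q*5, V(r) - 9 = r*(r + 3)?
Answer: -34086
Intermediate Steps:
V(r) = 9 + r*(3 + r) (V(r) = 9 + r*(r + 3) = 9 + r*(3 + r))
H(Q) = 1 + 3*Q/2 (H(Q) = 1 + (Q + Q*5)/4 = 1 + (Q + 5*Q)/4 = 1 + (6*Q)/4 = 1 + 3*Q/2)
W(l) = -112 + 4*l (W(l) = ((-30 + 2) + l)*4 = (-28 + l)*4 = -112 + 4*l)
V(14)*W(H(-5)) = (9 + 14**2 + 3*14)*(-112 + 4*(1 + (3/2)*(-5))) = (9 + 196 + 42)*(-112 + 4*(1 - 15/2)) = 247*(-112 + 4*(-13/2)) = 247*(-112 - 26) = 247*(-138) = -34086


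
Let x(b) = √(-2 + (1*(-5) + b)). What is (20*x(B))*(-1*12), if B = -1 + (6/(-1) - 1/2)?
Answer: -120*I*√58 ≈ -913.89*I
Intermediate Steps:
B = -15/2 (B = -1 + (6*(-1) - 1*½) = -1 + (-6 - ½) = -1 - 13/2 = -15/2 ≈ -7.5000)
x(b) = √(-7 + b) (x(b) = √(-2 + (-5 + b)) = √(-7 + b))
(20*x(B))*(-1*12) = (20*√(-7 - 15/2))*(-1*12) = (20*√(-29/2))*(-12) = (20*(I*√58/2))*(-12) = (10*I*√58)*(-12) = -120*I*√58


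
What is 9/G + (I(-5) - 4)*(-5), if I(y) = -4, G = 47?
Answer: 1889/47 ≈ 40.191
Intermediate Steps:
9/G + (I(-5) - 4)*(-5) = 9/47 + (-4 - 4)*(-5) = (1/47)*9 - 8*(-5) = 9/47 + 40 = 1889/47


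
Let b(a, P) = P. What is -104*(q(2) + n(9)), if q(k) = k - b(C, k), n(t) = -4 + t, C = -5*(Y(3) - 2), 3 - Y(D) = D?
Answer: -520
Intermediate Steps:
Y(D) = 3 - D
C = 10 (C = -5*((3 - 1*3) - 2) = -5*((3 - 3) - 2) = -5*(0 - 2) = -5*(-2) = 10)
q(k) = 0 (q(k) = k - k = 0)
-104*(q(2) + n(9)) = -104*(0 + (-4 + 9)) = -104*(0 + 5) = -104*5 = -520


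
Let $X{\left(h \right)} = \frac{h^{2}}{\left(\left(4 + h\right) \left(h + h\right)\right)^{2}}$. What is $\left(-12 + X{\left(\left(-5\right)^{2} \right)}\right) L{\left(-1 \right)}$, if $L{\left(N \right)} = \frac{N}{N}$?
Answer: $- \frac{40367}{3364} \approx -12.0$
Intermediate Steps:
$L{\left(N \right)} = 1$
$X{\left(h \right)} = \frac{1}{4 \left(4 + h\right)^{2}}$ ($X{\left(h \right)} = \frac{h^{2}}{\left(\left(4 + h\right) 2 h\right)^{2}} = \frac{h^{2}}{\left(2 h \left(4 + h\right)\right)^{2}} = \frac{h^{2}}{4 h^{2} \left(4 + h\right)^{2}} = h^{2} \frac{1}{4 h^{2} \left(4 + h\right)^{2}} = \frac{1}{4 \left(4 + h\right)^{2}}$)
$\left(-12 + X{\left(\left(-5\right)^{2} \right)}\right) L{\left(-1 \right)} = \left(-12 + \frac{1}{4 \left(4 + \left(-5\right)^{2}\right)^{2}}\right) 1 = \left(-12 + \frac{1}{4 \left(4 + 25\right)^{2}}\right) 1 = \left(-12 + \frac{1}{4 \cdot 841}\right) 1 = \left(-12 + \frac{1}{4} \cdot \frac{1}{841}\right) 1 = \left(-12 + \frac{1}{3364}\right) 1 = \left(- \frac{40367}{3364}\right) 1 = - \frac{40367}{3364}$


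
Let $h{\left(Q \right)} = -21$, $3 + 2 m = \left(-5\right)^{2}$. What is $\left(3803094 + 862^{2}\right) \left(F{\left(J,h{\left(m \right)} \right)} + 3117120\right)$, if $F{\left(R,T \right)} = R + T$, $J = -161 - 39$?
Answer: $14169852986062$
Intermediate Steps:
$m = 11$ ($m = - \frac{3}{2} + \frac{\left(-5\right)^{2}}{2} = - \frac{3}{2} + \frac{1}{2} \cdot 25 = - \frac{3}{2} + \frac{25}{2} = 11$)
$J = -200$
$\left(3803094 + 862^{2}\right) \left(F{\left(J,h{\left(m \right)} \right)} + 3117120\right) = \left(3803094 + 862^{2}\right) \left(\left(-200 - 21\right) + 3117120\right) = \left(3803094 + 743044\right) \left(-221 + 3117120\right) = 4546138 \cdot 3116899 = 14169852986062$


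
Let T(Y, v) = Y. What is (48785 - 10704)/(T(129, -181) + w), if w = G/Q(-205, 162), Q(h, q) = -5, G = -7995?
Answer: 38081/1728 ≈ 22.038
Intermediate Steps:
w = 1599 (w = -7995/(-5) = -7995*(-1/5) = 1599)
(48785 - 10704)/(T(129, -181) + w) = (48785 - 10704)/(129 + 1599) = 38081/1728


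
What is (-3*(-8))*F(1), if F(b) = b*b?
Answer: 24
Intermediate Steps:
F(b) = b²
(-3*(-8))*F(1) = -3*(-8)*1² = 24*1 = 24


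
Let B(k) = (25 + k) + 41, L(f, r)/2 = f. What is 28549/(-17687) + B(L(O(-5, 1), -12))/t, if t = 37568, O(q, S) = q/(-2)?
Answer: -1071273055/664465216 ≈ -1.6122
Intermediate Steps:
O(q, S) = -q/2 (O(q, S) = q*(-½) = -q/2)
L(f, r) = 2*f
B(k) = 66 + k
28549/(-17687) + B(L(O(-5, 1), -12))/t = 28549/(-17687) + (66 + 2*(-½*(-5)))/37568 = 28549*(-1/17687) + (66 + 2*(5/2))*(1/37568) = -28549/17687 + (66 + 5)*(1/37568) = -28549/17687 + 71*(1/37568) = -28549/17687 + 71/37568 = -1071273055/664465216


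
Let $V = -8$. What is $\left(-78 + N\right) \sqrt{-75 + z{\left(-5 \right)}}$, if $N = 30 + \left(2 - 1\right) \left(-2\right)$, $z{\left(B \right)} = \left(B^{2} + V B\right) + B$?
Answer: $- 50 i \sqrt{15} \approx - 193.65 i$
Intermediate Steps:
$z{\left(B \right)} = B^{2} - 7 B$ ($z{\left(B \right)} = \left(B^{2} - 8 B\right) + B = B^{2} - 7 B$)
$N = 28$ ($N = 30 + 1 \left(-2\right) = 30 - 2 = 28$)
$\left(-78 + N\right) \sqrt{-75 + z{\left(-5 \right)}} = \left(-78 + 28\right) \sqrt{-75 - 5 \left(-7 - 5\right)} = - 50 \sqrt{-75 - -60} = - 50 \sqrt{-75 + 60} = - 50 \sqrt{-15} = - 50 i \sqrt{15}$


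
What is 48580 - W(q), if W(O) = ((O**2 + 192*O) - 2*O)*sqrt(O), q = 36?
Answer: -236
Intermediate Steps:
W(O) = sqrt(O)*(O**2 + 190*O) (W(O) = (O**2 + 190*O)*sqrt(O) = sqrt(O)*(O**2 + 190*O))
48580 - W(q) = 48580 - 36**(3/2)*(190 + 36) = 48580 - 216*226 = 48580 - 1*48816 = 48580 - 48816 = -236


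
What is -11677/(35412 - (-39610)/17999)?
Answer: -210174323/637420198 ≈ -0.32973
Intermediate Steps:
-11677/(35412 - (-39610)/17999) = -11677/(35412 - 1*(-39610/17999)) = -11677/(35412 + 39610/17999) = -11677/637420198/17999 = -11677*17999/637420198 = -210174323/637420198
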